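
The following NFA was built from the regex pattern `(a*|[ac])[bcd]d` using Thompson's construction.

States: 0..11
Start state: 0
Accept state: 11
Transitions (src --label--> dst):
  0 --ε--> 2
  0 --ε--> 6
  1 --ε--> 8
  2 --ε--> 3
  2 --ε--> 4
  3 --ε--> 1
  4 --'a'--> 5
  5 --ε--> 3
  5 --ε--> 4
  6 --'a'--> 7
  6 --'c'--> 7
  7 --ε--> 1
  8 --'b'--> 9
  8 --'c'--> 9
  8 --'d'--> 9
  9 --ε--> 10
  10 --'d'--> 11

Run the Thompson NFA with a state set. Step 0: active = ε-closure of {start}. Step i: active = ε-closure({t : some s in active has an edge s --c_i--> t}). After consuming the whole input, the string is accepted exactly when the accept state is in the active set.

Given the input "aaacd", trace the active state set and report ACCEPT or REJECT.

start: ε-closure({0}) = {0,1,2,3,4,6,8}
'a' @ 1: {1,3,4,5,7,8}
'a' @ 2: {1,3,4,5,8}
'a' @ 3: {1,3,4,5,8}
'c' @ 4: {9,10}
'd' @ 5: {11}  ✓accept
end set {11} — state 11 in

Answer: ACCEPT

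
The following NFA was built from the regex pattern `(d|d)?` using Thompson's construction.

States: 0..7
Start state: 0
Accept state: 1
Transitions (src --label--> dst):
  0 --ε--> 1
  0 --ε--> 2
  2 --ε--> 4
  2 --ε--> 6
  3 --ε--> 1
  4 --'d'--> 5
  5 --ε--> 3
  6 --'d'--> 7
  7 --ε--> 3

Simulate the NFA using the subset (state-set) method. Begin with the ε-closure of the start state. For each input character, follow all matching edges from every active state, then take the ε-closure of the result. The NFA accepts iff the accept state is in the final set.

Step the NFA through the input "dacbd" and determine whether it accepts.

S₀ = ε-closure({0}) = {0,1,2,4,6}
'd' @ 1: {1,3,5,7}  ✓accept
'a' @ 2: {}  — state set empty
rest 'cbd' ignored (set empty)
final: {}; accept 1 not in set

Answer: REJECT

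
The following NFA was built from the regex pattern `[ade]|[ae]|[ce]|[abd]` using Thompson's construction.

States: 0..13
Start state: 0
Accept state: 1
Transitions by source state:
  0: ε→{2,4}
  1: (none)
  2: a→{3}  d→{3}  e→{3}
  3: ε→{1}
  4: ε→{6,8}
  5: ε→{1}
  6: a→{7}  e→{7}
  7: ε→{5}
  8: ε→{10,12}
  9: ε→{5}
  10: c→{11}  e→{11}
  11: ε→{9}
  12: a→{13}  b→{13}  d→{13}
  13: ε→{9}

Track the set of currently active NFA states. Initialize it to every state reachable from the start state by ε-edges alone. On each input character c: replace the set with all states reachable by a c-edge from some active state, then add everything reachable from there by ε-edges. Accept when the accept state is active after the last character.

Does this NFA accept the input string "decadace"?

Answer: REJECT

Derivation:
initial (ε-close {0}): {0,2,4,6,8,10,12}
'd' @ 1: {1,3,5,9,13}  (accept∈set)
'e' @ 2: {}  — state set empty
rest 'cadace' ignored (set empty)
end set {} — state 1 not in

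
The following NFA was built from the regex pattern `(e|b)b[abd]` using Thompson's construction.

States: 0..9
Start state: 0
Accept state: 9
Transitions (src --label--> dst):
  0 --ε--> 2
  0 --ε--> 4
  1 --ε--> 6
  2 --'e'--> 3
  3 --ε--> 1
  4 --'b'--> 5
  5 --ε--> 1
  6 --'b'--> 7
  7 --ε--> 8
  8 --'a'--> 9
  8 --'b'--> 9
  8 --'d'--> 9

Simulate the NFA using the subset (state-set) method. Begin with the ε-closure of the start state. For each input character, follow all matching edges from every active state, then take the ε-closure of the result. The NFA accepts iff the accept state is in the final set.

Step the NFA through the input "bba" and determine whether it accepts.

Answer: ACCEPT

Trace:
start: ε-closure({0}) = {0,2,4}
'b' @ 1: {1,5,6}
'b' @ 2: {7,8}
'a' @ 3: {9}  [accepting]
after full input: {9}  (accept=9 in)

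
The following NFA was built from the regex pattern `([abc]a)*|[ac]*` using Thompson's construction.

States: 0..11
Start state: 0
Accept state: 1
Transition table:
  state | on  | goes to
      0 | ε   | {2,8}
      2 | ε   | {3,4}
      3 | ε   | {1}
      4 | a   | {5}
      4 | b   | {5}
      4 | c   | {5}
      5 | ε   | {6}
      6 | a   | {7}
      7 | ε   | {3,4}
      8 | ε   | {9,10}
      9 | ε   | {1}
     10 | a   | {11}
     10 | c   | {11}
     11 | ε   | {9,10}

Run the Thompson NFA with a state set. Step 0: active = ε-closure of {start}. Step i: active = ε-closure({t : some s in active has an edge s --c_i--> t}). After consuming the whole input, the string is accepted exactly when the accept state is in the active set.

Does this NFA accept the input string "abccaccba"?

start: ε-closure({0}) = {0,1,2,3,4,8,9,10}
'a' @ 1: {1,5,6,9,10,11}  [accepting]
'b' @ 2: {}  — dead — no transitions
rest 'ccaccba' ignored (set empty)
final: {}; accept 1 not in set

Answer: REJECT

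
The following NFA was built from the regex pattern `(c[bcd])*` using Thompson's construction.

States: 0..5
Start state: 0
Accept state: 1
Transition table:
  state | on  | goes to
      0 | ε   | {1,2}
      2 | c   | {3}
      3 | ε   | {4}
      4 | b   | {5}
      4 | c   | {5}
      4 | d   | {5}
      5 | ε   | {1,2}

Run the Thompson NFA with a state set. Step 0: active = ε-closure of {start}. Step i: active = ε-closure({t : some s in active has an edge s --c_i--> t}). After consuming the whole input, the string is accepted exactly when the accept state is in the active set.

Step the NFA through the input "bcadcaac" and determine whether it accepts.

Answer: REJECT

Steps:
initial (ε-close {0}): {0,1,2}
'b' @ 1: {}  — dead — no transitions
rest 'cadcaac' ignored (set empty)
end set {} — state 1 not in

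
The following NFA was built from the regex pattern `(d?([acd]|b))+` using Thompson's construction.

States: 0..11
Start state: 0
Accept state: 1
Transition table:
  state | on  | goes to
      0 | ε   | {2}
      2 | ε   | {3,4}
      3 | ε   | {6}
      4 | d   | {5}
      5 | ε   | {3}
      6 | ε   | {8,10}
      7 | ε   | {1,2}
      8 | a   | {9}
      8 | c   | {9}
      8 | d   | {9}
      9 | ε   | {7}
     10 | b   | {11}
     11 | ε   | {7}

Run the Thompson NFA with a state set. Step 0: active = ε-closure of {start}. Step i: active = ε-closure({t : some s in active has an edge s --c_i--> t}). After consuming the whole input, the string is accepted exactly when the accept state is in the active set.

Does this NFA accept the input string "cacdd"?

initial (ε-close {0}): {0,2,3,4,6,8,10}
'c' @ 1: {1,2,3,4,6,7,8,9,10}  [accepting]
'a' @ 2: {1,2,3,4,6,7,8,9,10}  [accepting]
'c' @ 3: {1,2,3,4,6,7,8,9,10}  [accepting]
'd' @ 4: {1,2,3,4,5,6,7,8,9,10}  [accepting]
'd' @ 5: {1,2,3,4,5,6,7,8,9,10}  [accepting]
final: {1,2,3,4,5,6,7,8,9,10}; accept 1 in set

Answer: ACCEPT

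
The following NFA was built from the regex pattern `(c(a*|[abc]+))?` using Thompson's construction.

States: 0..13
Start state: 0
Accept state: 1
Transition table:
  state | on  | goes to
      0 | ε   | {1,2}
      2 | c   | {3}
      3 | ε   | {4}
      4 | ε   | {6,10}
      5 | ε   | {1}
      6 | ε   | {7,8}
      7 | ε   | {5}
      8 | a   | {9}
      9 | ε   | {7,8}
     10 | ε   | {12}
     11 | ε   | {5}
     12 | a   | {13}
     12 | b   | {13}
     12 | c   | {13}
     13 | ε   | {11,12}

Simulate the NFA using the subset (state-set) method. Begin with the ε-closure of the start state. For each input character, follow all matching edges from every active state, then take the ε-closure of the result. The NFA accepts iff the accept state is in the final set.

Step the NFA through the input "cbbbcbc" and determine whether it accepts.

Answer: ACCEPT

Steps:
initial (ε-close {0}): {0,1,2}
'c' @ 1: {1,3,4,5,6,7,8,10,12}  [accepting]
'b' @ 2: {1,5,11,12,13}  [accepting]
'b' @ 3: {1,5,11,12,13}  [accepting]
'b' @ 4: {1,5,11,12,13}  [accepting]
'c' @ 5: {1,5,11,12,13}  [accepting]
'b' @ 6: {1,5,11,12,13}  [accepting]
'c' @ 7: {1,5,11,12,13}  [accepting]
end set {1,5,11,12,13} — state 1 in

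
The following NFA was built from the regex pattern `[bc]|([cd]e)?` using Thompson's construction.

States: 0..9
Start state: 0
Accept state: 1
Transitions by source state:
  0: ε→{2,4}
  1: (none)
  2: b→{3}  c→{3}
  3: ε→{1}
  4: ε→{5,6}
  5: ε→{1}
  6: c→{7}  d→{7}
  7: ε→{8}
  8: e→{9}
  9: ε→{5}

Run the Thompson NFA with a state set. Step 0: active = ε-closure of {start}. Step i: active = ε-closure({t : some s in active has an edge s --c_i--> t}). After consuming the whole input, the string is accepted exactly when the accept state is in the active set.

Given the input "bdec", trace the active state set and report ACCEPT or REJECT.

S₀ = ε-closure({0}) = {0,1,2,4,5,6}
'b' @ 1: {1,3}  (accept∈set)
'd' @ 2: {}  — dead — no transitions
rest 'ec' ignored (set empty)
final: {}; accept 1 not in set

Answer: REJECT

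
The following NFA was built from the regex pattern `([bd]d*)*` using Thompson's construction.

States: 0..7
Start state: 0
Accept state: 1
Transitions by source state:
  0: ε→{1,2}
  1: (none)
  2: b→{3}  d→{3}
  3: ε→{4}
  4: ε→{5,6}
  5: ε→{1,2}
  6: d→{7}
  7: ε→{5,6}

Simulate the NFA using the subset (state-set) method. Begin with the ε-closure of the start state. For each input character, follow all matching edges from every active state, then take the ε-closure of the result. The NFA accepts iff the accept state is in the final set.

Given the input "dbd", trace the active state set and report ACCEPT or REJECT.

initial (ε-close {0}): {0,1,2}
'd' @ 1: {1,2,3,4,5,6}  (accept∈set)
'b' @ 2: {1,2,3,4,5,6}  (accept∈set)
'd' @ 3: {1,2,3,4,5,6,7}  (accept∈set)
end set {1,2,3,4,5,6,7} — state 1 in

Answer: ACCEPT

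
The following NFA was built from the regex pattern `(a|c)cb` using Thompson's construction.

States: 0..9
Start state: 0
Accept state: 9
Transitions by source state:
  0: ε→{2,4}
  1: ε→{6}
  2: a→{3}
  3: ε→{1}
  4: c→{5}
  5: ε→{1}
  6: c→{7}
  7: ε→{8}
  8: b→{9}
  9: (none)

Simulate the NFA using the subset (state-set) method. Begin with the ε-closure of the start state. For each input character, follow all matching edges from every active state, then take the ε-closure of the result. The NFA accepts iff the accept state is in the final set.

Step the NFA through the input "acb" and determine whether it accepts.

start: ε-closure({0}) = {0,2,4}
'a' @ 1: {1,3,6}
'c' @ 2: {7,8}
'b' @ 3: {9}  [accepting]
end set {9} — state 9 in

Answer: ACCEPT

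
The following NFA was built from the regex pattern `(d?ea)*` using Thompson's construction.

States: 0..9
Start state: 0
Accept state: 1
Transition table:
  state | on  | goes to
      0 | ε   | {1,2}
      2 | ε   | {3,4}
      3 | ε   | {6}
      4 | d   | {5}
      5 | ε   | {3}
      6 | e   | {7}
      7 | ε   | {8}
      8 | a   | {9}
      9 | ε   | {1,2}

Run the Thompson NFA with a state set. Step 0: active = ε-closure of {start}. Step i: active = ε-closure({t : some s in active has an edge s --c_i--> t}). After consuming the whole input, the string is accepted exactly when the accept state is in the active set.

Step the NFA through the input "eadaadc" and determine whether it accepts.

initial (ε-close {0}): {0,1,2,3,4,6}
'e' @ 1: {7,8}
'a' @ 2: {1,2,3,4,6,9}  ✓accept
'd' @ 3: {3,5,6}
'a' @ 4: {}  — no active states
rest 'adc' ignored (set empty)
final: {}; accept 1 not in set

Answer: REJECT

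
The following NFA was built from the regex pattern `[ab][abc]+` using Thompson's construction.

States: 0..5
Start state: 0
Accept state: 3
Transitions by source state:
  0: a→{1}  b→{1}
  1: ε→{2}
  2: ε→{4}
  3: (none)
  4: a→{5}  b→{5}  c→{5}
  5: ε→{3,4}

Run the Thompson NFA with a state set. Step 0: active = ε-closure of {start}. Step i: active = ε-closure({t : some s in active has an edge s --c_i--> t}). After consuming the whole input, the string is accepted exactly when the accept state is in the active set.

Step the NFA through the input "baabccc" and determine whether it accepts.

S₀ = ε-closure({0}) = {0}
'b' @ 1: {1,2,4}
'a' @ 2: {3,4,5}  [accepting]
'a' @ 3: {3,4,5}  [accepting]
'b' @ 4: {3,4,5}  [accepting]
'c' @ 5: {3,4,5}  [accepting]
'c' @ 6: {3,4,5}  [accepting]
'c' @ 7: {3,4,5}  [accepting]
final: {3,4,5}; accept 3 in set

Answer: ACCEPT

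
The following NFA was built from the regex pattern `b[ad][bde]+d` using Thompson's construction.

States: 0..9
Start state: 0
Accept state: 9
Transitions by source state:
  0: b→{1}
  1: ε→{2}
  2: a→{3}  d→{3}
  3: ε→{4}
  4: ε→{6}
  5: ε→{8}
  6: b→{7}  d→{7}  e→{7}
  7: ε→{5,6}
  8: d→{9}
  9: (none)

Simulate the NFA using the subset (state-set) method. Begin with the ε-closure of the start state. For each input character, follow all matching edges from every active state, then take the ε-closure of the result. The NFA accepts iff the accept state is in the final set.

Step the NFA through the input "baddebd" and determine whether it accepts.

start: ε-closure({0}) = {0}
'b' @ 1: {1,2}
'a' @ 2: {3,4,6}
'd' @ 3: {5,6,7,8}
'd' @ 4: {5,6,7,8,9}  [accepting]
'e' @ 5: {5,6,7,8}
'b' @ 6: {5,6,7,8}
'd' @ 7: {5,6,7,8,9}  [accepting]
end set {5,6,7,8,9} — state 9 in

Answer: ACCEPT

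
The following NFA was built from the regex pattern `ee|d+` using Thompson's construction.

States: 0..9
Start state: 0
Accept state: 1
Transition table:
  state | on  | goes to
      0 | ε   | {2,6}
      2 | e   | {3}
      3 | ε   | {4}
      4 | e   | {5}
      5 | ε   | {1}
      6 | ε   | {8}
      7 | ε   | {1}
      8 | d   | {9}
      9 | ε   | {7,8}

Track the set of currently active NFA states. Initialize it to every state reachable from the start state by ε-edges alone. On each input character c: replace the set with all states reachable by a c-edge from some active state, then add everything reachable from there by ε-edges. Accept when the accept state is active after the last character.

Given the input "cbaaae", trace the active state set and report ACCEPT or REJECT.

Answer: REJECT

Trace:
S₀ = ε-closure({0}) = {0,2,6,8}
'c' @ 1: {}  — state set empty
rest 'baaae' ignored (set empty)
final: {}; accept 1 not in set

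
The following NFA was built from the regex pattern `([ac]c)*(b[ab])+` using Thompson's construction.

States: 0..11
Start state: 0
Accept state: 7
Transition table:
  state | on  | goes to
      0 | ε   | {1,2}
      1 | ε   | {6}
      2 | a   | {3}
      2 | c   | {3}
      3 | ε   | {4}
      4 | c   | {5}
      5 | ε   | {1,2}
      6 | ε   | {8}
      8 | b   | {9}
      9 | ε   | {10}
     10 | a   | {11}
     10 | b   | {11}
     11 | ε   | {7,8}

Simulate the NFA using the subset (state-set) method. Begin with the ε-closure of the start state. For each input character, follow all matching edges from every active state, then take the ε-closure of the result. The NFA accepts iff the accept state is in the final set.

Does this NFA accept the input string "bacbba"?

initial (ε-close {0}): {0,1,2,6,8}
'b' @ 1: {9,10}
'a' @ 2: {7,8,11}  ✓accept
'c' @ 3: {}  — state set empty
rest 'bba' ignored (set empty)
final: {}; accept 7 not in set

Answer: REJECT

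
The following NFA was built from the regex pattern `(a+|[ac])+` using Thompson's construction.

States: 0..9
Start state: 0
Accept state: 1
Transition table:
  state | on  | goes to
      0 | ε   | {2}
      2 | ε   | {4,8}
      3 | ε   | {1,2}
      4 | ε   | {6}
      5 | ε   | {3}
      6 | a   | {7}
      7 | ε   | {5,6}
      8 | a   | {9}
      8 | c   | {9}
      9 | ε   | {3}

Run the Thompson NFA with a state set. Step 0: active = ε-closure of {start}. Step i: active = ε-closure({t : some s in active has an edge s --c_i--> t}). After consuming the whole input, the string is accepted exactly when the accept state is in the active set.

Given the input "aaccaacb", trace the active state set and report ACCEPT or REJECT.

initial (ε-close {0}): {0,2,4,6,8}
'a' @ 1: {1,2,3,4,5,6,7,8,9}  ✓accept
'a' @ 2: {1,2,3,4,5,6,7,8,9}  ✓accept
'c' @ 3: {1,2,3,4,6,8,9}  ✓accept
'c' @ 4: {1,2,3,4,6,8,9}  ✓accept
'a' @ 5: {1,2,3,4,5,6,7,8,9}  ✓accept
'a' @ 6: {1,2,3,4,5,6,7,8,9}  ✓accept
'c' @ 7: {1,2,3,4,6,8,9}  ✓accept
'b' @ 8: {}  — no active states
final: {}; accept 1 not in set

Answer: REJECT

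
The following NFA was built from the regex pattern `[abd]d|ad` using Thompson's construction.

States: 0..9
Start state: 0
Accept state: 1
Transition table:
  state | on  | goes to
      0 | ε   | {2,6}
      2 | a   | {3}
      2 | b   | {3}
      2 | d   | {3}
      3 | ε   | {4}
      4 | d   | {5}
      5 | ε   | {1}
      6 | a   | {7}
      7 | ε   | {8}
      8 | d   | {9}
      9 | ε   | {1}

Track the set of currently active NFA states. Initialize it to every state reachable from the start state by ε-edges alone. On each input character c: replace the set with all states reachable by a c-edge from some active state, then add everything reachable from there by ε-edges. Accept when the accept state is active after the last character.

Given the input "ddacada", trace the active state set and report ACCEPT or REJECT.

Answer: REJECT

Trace:
S₀ = ε-closure({0}) = {0,2,6}
'd' @ 1: {3,4}
'd' @ 2: {1,5}  ✓accept
'a' @ 3: {}  — no active states
rest 'cada' ignored (set empty)
after full input: {}  (accept=1 not in)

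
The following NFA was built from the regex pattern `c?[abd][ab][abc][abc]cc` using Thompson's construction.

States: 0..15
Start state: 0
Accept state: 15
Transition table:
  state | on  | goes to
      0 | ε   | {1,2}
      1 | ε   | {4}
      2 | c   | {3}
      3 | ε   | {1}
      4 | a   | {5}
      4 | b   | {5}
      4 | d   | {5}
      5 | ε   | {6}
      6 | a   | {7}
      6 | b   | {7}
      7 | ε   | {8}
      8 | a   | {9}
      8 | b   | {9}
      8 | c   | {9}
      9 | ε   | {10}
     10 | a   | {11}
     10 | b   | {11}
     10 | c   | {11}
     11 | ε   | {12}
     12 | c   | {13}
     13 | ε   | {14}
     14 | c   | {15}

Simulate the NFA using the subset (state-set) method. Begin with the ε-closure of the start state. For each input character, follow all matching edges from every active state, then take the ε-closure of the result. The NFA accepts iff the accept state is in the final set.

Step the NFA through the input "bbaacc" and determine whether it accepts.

Answer: ACCEPT

Trace:
start: ε-closure({0}) = {0,1,2,4}
'b' @ 1: {5,6}
'b' @ 2: {7,8}
'a' @ 3: {9,10}
'a' @ 4: {11,12}
'c' @ 5: {13,14}
'c' @ 6: {15}  [accepting]
final: {15}; accept 15 in set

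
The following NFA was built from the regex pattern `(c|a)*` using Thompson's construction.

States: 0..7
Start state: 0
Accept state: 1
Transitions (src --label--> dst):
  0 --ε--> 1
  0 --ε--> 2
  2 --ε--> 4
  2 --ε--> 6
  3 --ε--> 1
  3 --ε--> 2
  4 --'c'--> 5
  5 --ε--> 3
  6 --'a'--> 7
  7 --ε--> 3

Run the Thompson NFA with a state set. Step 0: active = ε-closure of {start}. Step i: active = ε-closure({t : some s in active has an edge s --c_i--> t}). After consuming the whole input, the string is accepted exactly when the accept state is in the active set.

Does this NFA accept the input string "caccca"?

initial (ε-close {0}): {0,1,2,4,6}
'c' @ 1: {1,2,3,4,5,6}  [accepting]
'a' @ 2: {1,2,3,4,6,7}  [accepting]
'c' @ 3: {1,2,3,4,5,6}  [accepting]
'c' @ 4: {1,2,3,4,5,6}  [accepting]
'c' @ 5: {1,2,3,4,5,6}  [accepting]
'a' @ 6: {1,2,3,4,6,7}  [accepting]
final: {1,2,3,4,6,7}; accept 1 in set

Answer: ACCEPT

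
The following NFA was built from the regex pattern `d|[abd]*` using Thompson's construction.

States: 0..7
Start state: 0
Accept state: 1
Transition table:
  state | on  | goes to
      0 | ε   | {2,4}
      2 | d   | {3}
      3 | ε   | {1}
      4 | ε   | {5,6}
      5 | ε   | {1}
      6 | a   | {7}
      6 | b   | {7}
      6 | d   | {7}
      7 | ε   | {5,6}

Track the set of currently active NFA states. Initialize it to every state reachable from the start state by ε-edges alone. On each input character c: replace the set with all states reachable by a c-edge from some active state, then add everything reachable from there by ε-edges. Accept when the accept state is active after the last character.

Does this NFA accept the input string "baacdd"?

Answer: REJECT

Steps:
start: ε-closure({0}) = {0,1,2,4,5,6}
'b' @ 1: {1,5,6,7}  (accept∈set)
'a' @ 2: {1,5,6,7}  (accept∈set)
'a' @ 3: {1,5,6,7}  (accept∈set)
'c' @ 4: {}  — dead — no transitions
rest 'dd' ignored (set empty)
end set {} — state 1 not in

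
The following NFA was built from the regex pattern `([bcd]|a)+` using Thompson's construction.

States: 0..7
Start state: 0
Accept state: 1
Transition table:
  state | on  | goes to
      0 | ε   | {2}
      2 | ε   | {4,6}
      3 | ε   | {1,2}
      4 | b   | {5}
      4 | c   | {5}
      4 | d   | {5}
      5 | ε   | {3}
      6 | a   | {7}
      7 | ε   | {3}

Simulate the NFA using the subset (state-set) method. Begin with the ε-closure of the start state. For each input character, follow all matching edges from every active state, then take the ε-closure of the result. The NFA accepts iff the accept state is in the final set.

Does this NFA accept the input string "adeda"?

Answer: REJECT

Steps:
S₀ = ε-closure({0}) = {0,2,4,6}
'a' @ 1: {1,2,3,4,6,7}  [accepting]
'd' @ 2: {1,2,3,4,5,6}  [accepting]
'e' @ 3: {}  — dead — no transitions
rest 'da' ignored (set empty)
after full input: {}  (accept=1 not in)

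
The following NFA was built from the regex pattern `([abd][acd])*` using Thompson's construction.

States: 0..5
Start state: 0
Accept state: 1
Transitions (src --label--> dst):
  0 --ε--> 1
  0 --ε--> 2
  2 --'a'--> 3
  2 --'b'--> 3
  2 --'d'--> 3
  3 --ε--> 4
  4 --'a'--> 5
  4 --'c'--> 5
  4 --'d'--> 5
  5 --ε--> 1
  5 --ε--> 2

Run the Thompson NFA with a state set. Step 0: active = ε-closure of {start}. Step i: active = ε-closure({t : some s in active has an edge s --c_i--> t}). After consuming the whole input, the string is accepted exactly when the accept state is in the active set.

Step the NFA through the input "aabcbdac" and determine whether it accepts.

Answer: ACCEPT

Trace:
start: ε-closure({0}) = {0,1,2}
'a' @ 1: {3,4}
'a' @ 2: {1,2,5}  ✓accept
'b' @ 3: {3,4}
'c' @ 4: {1,2,5}  ✓accept
'b' @ 5: {3,4}
'd' @ 6: {1,2,5}  ✓accept
'a' @ 7: {3,4}
'c' @ 8: {1,2,5}  ✓accept
end set {1,2,5} — state 1 in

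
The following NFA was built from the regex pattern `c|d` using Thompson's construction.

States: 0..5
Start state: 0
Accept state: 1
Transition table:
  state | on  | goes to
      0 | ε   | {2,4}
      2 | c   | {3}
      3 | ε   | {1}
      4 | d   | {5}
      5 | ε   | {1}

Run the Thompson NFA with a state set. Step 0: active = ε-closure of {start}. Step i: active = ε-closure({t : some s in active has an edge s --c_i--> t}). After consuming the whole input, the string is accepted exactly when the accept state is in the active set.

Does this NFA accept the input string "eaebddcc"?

start: ε-closure({0}) = {0,2,4}
'e' @ 1: {}  — dead — no transitions
rest 'aebddcc' ignored (set empty)
final: {}; accept 1 not in set

Answer: REJECT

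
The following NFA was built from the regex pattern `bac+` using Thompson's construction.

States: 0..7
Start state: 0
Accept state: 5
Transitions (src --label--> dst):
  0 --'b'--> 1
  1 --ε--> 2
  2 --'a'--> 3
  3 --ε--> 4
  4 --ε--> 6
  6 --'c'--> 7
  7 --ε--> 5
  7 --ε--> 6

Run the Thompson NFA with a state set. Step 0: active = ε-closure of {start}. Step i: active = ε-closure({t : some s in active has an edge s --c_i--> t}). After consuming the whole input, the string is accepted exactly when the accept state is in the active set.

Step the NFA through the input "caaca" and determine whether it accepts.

S₀ = ε-closure({0}) = {0}
'c' @ 1: {}  — state set empty
rest 'aaca' ignored (set empty)
after full input: {}  (accept=5 not in)

Answer: REJECT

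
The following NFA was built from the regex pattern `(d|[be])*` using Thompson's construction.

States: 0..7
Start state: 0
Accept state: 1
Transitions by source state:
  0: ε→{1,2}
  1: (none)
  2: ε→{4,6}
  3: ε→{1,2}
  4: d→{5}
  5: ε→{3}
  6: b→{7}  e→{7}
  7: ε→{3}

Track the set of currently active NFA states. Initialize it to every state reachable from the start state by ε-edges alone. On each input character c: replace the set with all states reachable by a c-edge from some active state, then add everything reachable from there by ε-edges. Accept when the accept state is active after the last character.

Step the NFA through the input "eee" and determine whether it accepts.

Answer: ACCEPT

Trace:
start: ε-closure({0}) = {0,1,2,4,6}
'e' @ 1: {1,2,3,4,6,7}  (accept∈set)
'e' @ 2: {1,2,3,4,6,7}  (accept∈set)
'e' @ 3: {1,2,3,4,6,7}  (accept∈set)
final: {1,2,3,4,6,7}; accept 1 in set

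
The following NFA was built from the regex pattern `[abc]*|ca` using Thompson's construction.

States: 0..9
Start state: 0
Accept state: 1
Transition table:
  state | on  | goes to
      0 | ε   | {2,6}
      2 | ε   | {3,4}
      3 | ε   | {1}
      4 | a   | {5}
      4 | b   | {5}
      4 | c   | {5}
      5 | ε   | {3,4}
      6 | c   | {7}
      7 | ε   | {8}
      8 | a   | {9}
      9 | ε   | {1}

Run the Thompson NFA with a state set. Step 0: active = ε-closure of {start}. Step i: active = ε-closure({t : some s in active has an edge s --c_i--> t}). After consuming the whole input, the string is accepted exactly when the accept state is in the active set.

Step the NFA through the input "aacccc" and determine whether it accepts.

Answer: ACCEPT

Steps:
start: ε-closure({0}) = {0,1,2,3,4,6}
'a' @ 1: {1,3,4,5}  (accept∈set)
'a' @ 2: {1,3,4,5}  (accept∈set)
'c' @ 3: {1,3,4,5}  (accept∈set)
'c' @ 4: {1,3,4,5}  (accept∈set)
'c' @ 5: {1,3,4,5}  (accept∈set)
'c' @ 6: {1,3,4,5}  (accept∈set)
final: {1,3,4,5}; accept 1 in set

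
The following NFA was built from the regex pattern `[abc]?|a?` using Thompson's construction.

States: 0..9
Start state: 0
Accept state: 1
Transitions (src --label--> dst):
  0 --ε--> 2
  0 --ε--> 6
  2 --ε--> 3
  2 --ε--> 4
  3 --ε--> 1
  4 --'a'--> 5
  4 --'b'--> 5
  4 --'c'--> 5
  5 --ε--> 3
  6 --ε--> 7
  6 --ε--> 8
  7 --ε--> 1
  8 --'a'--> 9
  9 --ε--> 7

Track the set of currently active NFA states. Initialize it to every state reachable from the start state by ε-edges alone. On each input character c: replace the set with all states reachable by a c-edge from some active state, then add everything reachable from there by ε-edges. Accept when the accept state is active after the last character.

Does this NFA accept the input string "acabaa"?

Answer: REJECT

Steps:
S₀ = ε-closure({0}) = {0,1,2,3,4,6,7,8}
'a' @ 1: {1,3,5,7,9}  ✓accept
'c' @ 2: {}  — state set empty
rest 'abaa' ignored (set empty)
final: {}; accept 1 not in set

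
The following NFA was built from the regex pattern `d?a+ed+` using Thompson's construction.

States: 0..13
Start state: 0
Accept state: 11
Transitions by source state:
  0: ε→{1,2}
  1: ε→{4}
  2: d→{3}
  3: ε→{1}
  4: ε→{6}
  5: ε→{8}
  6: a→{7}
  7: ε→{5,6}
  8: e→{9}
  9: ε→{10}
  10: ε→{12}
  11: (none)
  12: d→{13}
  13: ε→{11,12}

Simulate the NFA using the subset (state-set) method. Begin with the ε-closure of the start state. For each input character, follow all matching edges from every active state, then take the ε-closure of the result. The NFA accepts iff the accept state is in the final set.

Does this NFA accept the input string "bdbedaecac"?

Answer: REJECT

Trace:
S₀ = ε-closure({0}) = {0,1,2,4,6}
'b' @ 1: {}  — no active states
rest 'dbedaecac' ignored (set empty)
final: {}; accept 11 not in set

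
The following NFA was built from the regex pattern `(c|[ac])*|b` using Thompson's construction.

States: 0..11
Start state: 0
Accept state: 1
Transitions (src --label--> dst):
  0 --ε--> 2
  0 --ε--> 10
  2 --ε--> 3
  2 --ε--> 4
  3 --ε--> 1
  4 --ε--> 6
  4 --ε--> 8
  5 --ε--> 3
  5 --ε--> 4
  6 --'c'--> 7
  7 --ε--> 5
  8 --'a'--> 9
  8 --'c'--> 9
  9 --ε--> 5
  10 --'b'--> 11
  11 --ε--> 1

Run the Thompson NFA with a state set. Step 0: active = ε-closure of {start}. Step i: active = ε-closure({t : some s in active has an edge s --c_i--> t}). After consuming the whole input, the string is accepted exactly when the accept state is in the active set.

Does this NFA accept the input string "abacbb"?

initial (ε-close {0}): {0,1,2,3,4,6,8,10}
'a' @ 1: {1,3,4,5,6,8,9}  ✓accept
'b' @ 2: {}  — dead — no transitions
rest 'acbb' ignored (set empty)
end set {} — state 1 not in

Answer: REJECT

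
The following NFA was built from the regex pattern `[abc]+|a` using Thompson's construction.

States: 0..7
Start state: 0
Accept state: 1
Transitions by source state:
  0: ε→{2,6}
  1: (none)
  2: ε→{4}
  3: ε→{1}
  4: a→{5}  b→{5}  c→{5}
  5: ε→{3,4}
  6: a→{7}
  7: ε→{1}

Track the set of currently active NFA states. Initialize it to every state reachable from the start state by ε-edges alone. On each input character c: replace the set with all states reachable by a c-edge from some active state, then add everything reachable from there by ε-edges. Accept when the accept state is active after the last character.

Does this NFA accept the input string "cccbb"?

initial (ε-close {0}): {0,2,4,6}
'c' @ 1: {1,3,4,5}  (accept∈set)
'c' @ 2: {1,3,4,5}  (accept∈set)
'c' @ 3: {1,3,4,5}  (accept∈set)
'b' @ 4: {1,3,4,5}  (accept∈set)
'b' @ 5: {1,3,4,5}  (accept∈set)
final: {1,3,4,5}; accept 1 in set

Answer: ACCEPT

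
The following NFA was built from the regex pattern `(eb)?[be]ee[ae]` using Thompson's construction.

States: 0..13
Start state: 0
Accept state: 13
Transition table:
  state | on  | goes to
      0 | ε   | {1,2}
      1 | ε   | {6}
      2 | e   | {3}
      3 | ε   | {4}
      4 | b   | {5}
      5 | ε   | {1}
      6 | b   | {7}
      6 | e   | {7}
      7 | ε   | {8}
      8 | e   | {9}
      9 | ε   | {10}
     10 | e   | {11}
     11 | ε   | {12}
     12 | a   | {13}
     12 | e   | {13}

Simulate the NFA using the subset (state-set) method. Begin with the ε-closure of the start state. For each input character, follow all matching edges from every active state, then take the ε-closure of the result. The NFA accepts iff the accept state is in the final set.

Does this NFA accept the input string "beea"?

start: ε-closure({0}) = {0,1,2,6}
'b' @ 1: {7,8}
'e' @ 2: {9,10}
'e' @ 3: {11,12}
'a' @ 4: {13}  [accepting]
final: {13}; accept 13 in set

Answer: ACCEPT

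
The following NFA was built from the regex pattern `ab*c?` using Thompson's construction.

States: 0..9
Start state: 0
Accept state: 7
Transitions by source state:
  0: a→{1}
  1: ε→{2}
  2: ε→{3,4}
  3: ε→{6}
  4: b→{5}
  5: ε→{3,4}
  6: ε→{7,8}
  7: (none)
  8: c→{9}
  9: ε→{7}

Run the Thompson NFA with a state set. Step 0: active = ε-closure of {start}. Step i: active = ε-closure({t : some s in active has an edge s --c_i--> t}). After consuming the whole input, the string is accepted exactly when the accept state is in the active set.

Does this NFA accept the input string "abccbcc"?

start: ε-closure({0}) = {0}
'a' @ 1: {1,2,3,4,6,7,8}  [accepting]
'b' @ 2: {3,4,5,6,7,8}  [accepting]
'c' @ 3: {7,9}  [accepting]
'c' @ 4: {}  — no active states
rest 'bcc' ignored (set empty)
final: {}; accept 7 not in set

Answer: REJECT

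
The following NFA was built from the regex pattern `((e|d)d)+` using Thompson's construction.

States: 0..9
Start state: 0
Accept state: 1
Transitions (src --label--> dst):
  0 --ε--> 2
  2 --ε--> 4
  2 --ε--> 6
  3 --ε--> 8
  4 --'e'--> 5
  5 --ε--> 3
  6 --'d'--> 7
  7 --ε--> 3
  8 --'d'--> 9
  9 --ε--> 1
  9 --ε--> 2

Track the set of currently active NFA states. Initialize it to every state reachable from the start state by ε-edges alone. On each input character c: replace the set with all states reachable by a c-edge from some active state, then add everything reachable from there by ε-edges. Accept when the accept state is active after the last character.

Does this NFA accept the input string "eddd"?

Answer: ACCEPT

Steps:
initial (ε-close {0}): {0,2,4,6}
'e' @ 1: {3,5,8}
'd' @ 2: {1,2,4,6,9}  (accept∈set)
'd' @ 3: {3,7,8}
'd' @ 4: {1,2,4,6,9}  (accept∈set)
final: {1,2,4,6,9}; accept 1 in set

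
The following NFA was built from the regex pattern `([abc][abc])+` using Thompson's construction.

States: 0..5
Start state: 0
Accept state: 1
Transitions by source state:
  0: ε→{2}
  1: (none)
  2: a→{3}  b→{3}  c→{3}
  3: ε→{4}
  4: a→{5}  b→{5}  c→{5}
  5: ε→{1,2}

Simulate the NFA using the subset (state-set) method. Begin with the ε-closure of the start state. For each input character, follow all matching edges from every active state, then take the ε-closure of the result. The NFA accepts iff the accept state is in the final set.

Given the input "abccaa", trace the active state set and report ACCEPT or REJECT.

Answer: ACCEPT

Trace:
start: ε-closure({0}) = {0,2}
'a' @ 1: {3,4}
'b' @ 2: {1,2,5}  (accept∈set)
'c' @ 3: {3,4}
'c' @ 4: {1,2,5}  (accept∈set)
'a' @ 5: {3,4}
'a' @ 6: {1,2,5}  (accept∈set)
after full input: {1,2,5}  (accept=1 in)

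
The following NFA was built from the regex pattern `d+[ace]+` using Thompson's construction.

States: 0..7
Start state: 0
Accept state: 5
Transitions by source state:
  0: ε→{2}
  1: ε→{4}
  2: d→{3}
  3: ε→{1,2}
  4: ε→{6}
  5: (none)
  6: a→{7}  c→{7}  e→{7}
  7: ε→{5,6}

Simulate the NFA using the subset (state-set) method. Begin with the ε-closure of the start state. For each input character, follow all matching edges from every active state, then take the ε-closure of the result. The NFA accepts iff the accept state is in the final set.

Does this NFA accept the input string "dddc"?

Answer: ACCEPT

Trace:
start: ε-closure({0}) = {0,2}
'd' @ 1: {1,2,3,4,6}
'd' @ 2: {1,2,3,4,6}
'd' @ 3: {1,2,3,4,6}
'c' @ 4: {5,6,7}  [accepting]
end set {5,6,7} — state 5 in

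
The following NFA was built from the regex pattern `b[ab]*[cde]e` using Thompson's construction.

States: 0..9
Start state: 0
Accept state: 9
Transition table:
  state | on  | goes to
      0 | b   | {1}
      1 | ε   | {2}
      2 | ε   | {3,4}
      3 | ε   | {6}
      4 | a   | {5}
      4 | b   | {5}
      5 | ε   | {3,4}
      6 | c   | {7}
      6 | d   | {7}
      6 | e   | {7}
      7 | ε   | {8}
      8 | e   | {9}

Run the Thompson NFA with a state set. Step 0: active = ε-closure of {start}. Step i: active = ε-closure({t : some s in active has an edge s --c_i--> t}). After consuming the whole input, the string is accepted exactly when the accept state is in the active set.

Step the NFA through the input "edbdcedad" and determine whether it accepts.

Answer: REJECT

Trace:
initial (ε-close {0}): {0}
'e' @ 1: {}  — state set empty
rest 'dbdcedad' ignored (set empty)
after full input: {}  (accept=9 not in)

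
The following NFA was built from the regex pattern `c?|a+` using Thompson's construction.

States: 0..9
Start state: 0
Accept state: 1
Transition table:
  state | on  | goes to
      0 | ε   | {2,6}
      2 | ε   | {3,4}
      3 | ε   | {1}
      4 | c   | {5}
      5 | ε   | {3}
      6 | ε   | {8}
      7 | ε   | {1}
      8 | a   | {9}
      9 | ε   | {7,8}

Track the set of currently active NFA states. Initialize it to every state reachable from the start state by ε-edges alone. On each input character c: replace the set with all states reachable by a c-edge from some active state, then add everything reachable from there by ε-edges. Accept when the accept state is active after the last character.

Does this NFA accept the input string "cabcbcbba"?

Answer: REJECT

Steps:
initial (ε-close {0}): {0,1,2,3,4,6,8}
'c' @ 1: {1,3,5}  ✓accept
'a' @ 2: {}  — dead — no transitions
rest 'bcbcbba' ignored (set empty)
final: {}; accept 1 not in set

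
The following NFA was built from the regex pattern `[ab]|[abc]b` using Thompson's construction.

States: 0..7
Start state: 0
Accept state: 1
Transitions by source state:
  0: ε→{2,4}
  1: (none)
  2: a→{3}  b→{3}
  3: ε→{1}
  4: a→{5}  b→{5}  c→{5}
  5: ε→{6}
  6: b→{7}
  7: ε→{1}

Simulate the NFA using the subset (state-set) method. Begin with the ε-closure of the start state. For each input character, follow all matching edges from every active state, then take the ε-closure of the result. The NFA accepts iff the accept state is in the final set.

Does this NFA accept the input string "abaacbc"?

Answer: REJECT

Steps:
initial (ε-close {0}): {0,2,4}
'a' @ 1: {1,3,5,6}  ✓accept
'b' @ 2: {1,7}  ✓accept
'a' @ 3: {}  — state set empty
rest 'acbc' ignored (set empty)
end set {} — state 1 not in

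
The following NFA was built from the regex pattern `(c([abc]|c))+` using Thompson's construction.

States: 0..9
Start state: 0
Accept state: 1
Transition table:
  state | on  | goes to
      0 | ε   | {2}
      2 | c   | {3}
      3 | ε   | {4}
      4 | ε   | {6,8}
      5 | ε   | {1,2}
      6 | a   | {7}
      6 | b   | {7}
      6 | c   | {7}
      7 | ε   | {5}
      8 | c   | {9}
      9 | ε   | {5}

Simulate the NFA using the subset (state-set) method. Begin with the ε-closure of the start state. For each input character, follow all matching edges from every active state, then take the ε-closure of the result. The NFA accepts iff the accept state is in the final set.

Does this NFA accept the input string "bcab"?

Answer: REJECT

Steps:
initial (ε-close {0}): {0,2}
'b' @ 1: {}  — state set empty
rest 'cab' ignored (set empty)
end set {} — state 1 not in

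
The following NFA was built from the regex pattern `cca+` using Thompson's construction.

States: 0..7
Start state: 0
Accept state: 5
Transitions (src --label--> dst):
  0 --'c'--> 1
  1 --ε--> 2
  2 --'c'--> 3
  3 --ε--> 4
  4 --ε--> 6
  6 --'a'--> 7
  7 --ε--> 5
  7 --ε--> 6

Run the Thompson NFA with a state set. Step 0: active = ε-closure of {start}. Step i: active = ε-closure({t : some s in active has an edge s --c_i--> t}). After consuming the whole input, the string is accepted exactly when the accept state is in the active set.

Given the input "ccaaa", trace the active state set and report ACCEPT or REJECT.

start: ε-closure({0}) = {0}
'c' @ 1: {1,2}
'c' @ 2: {3,4,6}
'a' @ 3: {5,6,7}  [accepting]
'a' @ 4: {5,6,7}  [accepting]
'a' @ 5: {5,6,7}  [accepting]
end set {5,6,7} — state 5 in

Answer: ACCEPT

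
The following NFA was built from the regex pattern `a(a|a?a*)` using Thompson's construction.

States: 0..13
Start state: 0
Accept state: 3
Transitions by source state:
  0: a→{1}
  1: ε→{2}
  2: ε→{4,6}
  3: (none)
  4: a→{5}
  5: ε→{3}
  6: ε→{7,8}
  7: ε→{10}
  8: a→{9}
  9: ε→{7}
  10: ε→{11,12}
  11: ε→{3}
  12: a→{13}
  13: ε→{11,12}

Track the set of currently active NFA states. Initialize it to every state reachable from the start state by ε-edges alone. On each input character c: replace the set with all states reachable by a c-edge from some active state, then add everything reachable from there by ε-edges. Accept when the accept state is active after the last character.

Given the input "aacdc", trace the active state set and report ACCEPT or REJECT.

initial (ε-close {0}): {0}
'a' @ 1: {1,2,3,4,6,7,8,10,11,12}  (accept∈set)
'a' @ 2: {3,5,7,9,10,11,12,13}  (accept∈set)
'c' @ 3: {}  — no active states
rest 'dc' ignored (set empty)
final: {}; accept 3 not in set

Answer: REJECT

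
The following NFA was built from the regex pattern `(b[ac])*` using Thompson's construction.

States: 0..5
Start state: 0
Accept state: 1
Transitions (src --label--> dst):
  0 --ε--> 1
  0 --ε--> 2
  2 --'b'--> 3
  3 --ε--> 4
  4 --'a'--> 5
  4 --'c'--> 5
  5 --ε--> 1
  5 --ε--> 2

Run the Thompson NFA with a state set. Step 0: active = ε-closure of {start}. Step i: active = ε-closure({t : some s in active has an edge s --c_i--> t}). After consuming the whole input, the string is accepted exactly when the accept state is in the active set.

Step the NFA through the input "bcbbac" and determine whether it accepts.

Answer: REJECT

Steps:
start: ε-closure({0}) = {0,1,2}
'b' @ 1: {3,4}
'c' @ 2: {1,2,5}  (accept∈set)
'b' @ 3: {3,4}
'b' @ 4: {}  — dead — no transitions
rest 'ac' ignored (set empty)
end set {} — state 1 not in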